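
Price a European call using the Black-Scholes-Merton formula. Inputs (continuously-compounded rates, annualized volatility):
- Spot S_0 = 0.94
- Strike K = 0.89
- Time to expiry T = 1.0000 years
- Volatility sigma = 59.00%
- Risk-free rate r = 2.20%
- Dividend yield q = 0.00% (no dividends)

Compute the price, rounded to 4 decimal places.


Answer: Price = 0.2464

Derivation:
d1 = (ln(S/K) + (r - q + 0.5*sigma^2) * T) / (sigma * sqrt(T)) = 0.42492951
d2 = d1 - sigma * sqrt(T) = -0.16507049
exp(-rT) = 0.97824024; exp(-qT) = 1.00000000
C = S_0 * exp(-qT) * N(d1) - K * exp(-rT) * N(d2)
N(d1) = 0.66455597; N(d2) = 0.43444425
C = 0.9400 * 1.00000000 * 0.66455597 - 0.8900 * 0.97824024 * 0.43444425 = 0.2464


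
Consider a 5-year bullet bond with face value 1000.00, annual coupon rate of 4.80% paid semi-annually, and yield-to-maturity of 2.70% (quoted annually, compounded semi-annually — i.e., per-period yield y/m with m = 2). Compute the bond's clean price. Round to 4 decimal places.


Answer: Price = 1097.6070

Derivation:
Coupon per period c = face * coupon_rate / m = 24.000000
Periods per year m = 2; per-period yield y/m = 0.013500
Number of cashflows N = 10
Cashflows (t years, CF_t, discount factor 1/(1+y/m)^(m*t), PV):
  t = 0.5000: CF_t = 24.000000, DF = 0.986680, PV = 23.680316
  t = 1.0000: CF_t = 24.000000, DF = 0.973537, PV = 23.364890
  t = 1.5000: CF_t = 24.000000, DF = 0.960569, PV = 23.053665
  t = 2.0000: CF_t = 24.000000, DF = 0.947774, PV = 22.746586
  t = 2.5000: CF_t = 24.000000, DF = 0.935150, PV = 22.443598
  t = 3.0000: CF_t = 24.000000, DF = 0.922694, PV = 22.144645
  t = 3.5000: CF_t = 24.000000, DF = 0.910403, PV = 21.849674
  t = 4.0000: CF_t = 24.000000, DF = 0.898276, PV = 21.558633
  t = 4.5000: CF_t = 24.000000, DF = 0.886311, PV = 21.271468
  t = 5.0000: CF_t = 1024.000000, DF = 0.874505, PV = 895.493476
Price P = sum_t PV_t = 1097.606952


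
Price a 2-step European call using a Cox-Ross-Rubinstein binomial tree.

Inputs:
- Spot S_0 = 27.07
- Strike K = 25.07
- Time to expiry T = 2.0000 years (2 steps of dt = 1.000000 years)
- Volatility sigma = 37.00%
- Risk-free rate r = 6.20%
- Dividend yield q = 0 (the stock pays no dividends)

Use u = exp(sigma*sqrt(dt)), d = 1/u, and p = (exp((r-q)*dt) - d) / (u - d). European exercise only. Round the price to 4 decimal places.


dt = T/N = 1.000000
u = exp(sigma*sqrt(dt)) = 1.447735; d = 1/u = 0.690734
p = (exp((r-q)*dt) - d) / (u - d) = 0.493036
Discount per step: exp(-r*dt) = 0.939883
Stock lattice S(k, i) with i counting down-moves:
  k=0: S(0,0) = 27.0700
  k=1: S(1,0) = 39.1902; S(1,1) = 18.6982
  k=2: S(2,0) = 56.7370; S(2,1) = 27.0700; S(2,2) = 12.9155
Terminal payoffs V(N, i) = max(S_T - K, 0):
  V(2,0) = 31.666974; V(2,1) = 2.000000; V(2,2) = 0.000000
Backward induction: V(k, i) = exp(-r*dt) * [p * V(k+1, i) + (1-p) * V(k+1, i+1)].
  V(1,0) = exp(-r*dt) * [p*31.666974 + (1-p)*2.000000] = 15.627312
  V(1,1) = exp(-r*dt) * [p*2.000000 + (1-p)*0.000000] = 0.926791
  V(0,0) = exp(-r*dt) * [p*15.627312 + (1-p)*0.926791] = 7.683232

Answer: Price = V(0,0) = 7.6832


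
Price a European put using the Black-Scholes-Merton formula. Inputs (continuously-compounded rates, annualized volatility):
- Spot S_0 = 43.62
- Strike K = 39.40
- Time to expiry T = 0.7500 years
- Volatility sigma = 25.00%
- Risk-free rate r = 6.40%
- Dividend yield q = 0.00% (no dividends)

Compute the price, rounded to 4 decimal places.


Answer: Price = 1.2656

Derivation:
d1 = (ln(S/K) + (r - q + 0.5*sigma^2) * T) / (sigma * sqrt(T)) = 0.79991854
d2 = d1 - sigma * sqrt(T) = 0.58341219
exp(-rT) = 0.95313379; exp(-qT) = 1.00000000
P = K * exp(-rT) * N(-d2) - S_0 * exp(-qT) * N(-d1)
N(-d1) = 0.21187900; N(-d2) = 0.27980793
P = 39.4000 * 0.95313379 * 0.27980793 - 43.6200 * 1.00000000 * 0.21187900 = 1.2656


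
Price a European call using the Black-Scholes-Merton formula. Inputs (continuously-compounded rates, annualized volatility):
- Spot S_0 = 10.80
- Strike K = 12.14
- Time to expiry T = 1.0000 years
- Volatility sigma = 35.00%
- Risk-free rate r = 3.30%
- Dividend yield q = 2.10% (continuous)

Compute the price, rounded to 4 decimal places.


Answer: Price = 1.0337

Derivation:
d1 = (ln(S/K) + (r - q + 0.5*sigma^2) * T) / (sigma * sqrt(T)) = -0.12488472
d2 = d1 - sigma * sqrt(T) = -0.47488472
exp(-rT) = 0.96753856; exp(-qT) = 0.97921896
C = S_0 * exp(-qT) * N(d1) - K * exp(-rT) * N(d2)
N(d1) = 0.45030741; N(d2) = 0.31743457
C = 10.8000 * 0.97921896 * 0.45030741 - 12.1400 * 0.96753856 * 0.31743457 = 1.0337


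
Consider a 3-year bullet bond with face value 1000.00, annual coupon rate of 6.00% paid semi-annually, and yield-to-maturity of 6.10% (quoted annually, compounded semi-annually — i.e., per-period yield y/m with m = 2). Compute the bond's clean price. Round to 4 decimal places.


Coupon per period c = face * coupon_rate / m = 30.000000
Periods per year m = 2; per-period yield y/m = 0.030500
Number of cashflows N = 6
Cashflows (t years, CF_t, discount factor 1/(1+y/m)^(m*t), PV):
  t = 0.5000: CF_t = 30.000000, DF = 0.970403, PV = 29.112082
  t = 1.0000: CF_t = 30.000000, DF = 0.941681, PV = 28.250443
  t = 1.5000: CF_t = 30.000000, DF = 0.913810, PV = 27.414307
  t = 2.0000: CF_t = 30.000000, DF = 0.886764, PV = 26.602918
  t = 2.5000: CF_t = 30.000000, DF = 0.860518, PV = 25.815544
  t = 3.0000: CF_t = 1030.000000, DF = 0.835049, PV = 860.100595
Price P = sum_t PV_t = 997.295887

Answer: Price = 997.2959


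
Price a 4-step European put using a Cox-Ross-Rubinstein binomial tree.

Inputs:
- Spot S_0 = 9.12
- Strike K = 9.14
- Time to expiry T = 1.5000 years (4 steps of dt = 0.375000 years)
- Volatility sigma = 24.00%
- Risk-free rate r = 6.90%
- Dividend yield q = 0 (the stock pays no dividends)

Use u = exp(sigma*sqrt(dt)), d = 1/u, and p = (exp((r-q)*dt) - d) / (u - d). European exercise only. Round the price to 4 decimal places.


Answer: Price = V(0,0) = 0.5733

Derivation:
dt = T/N = 0.375000
u = exp(sigma*sqrt(dt)) = 1.158319; d = 1/u = 0.863320
p = (exp((r-q)*dt) - d) / (u - d) = 0.552181
Discount per step: exp(-r*dt) = 0.974457
Stock lattice S(k, i) with i counting down-moves:
  k=0: S(0,0) = 9.1200
  k=1: S(1,0) = 10.5639; S(1,1) = 7.8735
  k=2: S(2,0) = 12.2363; S(2,1) = 9.1200; S(2,2) = 6.7973
  k=3: S(3,0) = 14.1736; S(3,1) = 10.5639; S(3,2) = 7.8735; S(3,3) = 5.8683
  k=4: S(4,0) = 16.4175; S(4,1) = 12.2363; S(4,2) = 9.1200; S(4,3) = 6.7973; S(4,4) = 5.0662
Terminal payoffs V(N, i) = max(K - S_T, 0):
  V(4,0) = 0.000000; V(4,1) = 0.000000; V(4,2) = 0.020000; V(4,3) = 2.342662; V(4,4) = 4.073794
Backward induction: V(k, i) = exp(-r*dt) * [p * V(k+1, i) + (1-p) * V(k+1, i+1)].
  V(3,0) = exp(-r*dt) * [p*0.000000 + (1-p)*0.000000] = 0.000000
  V(3,1) = exp(-r*dt) * [p*0.000000 + (1-p)*0.020000] = 0.008728
  V(3,2) = exp(-r*dt) * [p*0.020000 + (1-p)*2.342662] = 1.033054
  V(3,3) = exp(-r*dt) * [p*2.342662 + (1-p)*4.073794] = 3.038256
  V(2,0) = exp(-r*dt) * [p*0.000000 + (1-p)*0.008728] = 0.003809
  V(2,1) = exp(-r*dt) * [p*0.008728 + (1-p)*1.033054] = 0.455501
  V(2,2) = exp(-r*dt) * [p*1.033054 + (1-p)*3.038256] = 1.881698
  V(1,0) = exp(-r*dt) * [p*0.003809 + (1-p)*0.455501] = 0.200821
  V(1,1) = exp(-r*dt) * [p*0.455501 + (1-p)*1.881698] = 1.066230
  V(0,0) = exp(-r*dt) * [p*0.200821 + (1-p)*1.066230] = 0.573339


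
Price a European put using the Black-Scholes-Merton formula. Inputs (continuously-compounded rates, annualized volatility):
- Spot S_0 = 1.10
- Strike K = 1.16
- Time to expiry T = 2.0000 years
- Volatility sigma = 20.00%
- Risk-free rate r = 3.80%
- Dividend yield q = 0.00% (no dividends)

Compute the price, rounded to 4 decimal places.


d1 = (ln(S/K) + (r - q + 0.5*sigma^2) * T) / (sigma * sqrt(T)) = 0.22235034
d2 = d1 - sigma * sqrt(T) = -0.06049237
exp(-rT) = 0.92681621; exp(-qT) = 1.00000000
P = K * exp(-rT) * N(-d2) - S_0 * exp(-qT) * N(-d1)
N(-d1) = 0.41202058; N(-d2) = 0.52411825
P = 1.1600 * 0.92681621 * 0.52411825 - 1.1000 * 1.00000000 * 0.41202058 = 0.1103

Answer: Price = 0.1103


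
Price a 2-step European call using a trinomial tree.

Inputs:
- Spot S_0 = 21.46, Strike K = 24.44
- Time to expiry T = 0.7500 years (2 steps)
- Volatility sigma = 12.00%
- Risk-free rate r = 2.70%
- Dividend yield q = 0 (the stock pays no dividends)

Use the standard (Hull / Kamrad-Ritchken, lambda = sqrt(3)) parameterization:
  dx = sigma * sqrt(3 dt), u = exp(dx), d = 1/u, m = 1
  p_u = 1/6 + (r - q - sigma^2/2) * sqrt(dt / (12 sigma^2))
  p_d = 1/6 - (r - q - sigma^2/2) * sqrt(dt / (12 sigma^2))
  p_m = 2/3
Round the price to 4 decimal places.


dt = T/N = 0.375000; dx = sigma*sqrt(3*dt) = 0.127279
u = exp(dx) = 1.135734; d = 1/u = 0.880488
p_u = 0.195835, p_m = 0.666667, p_d = 0.137499
Discount per step: exp(-r*dt) = 0.989926
Stock lattice S(k, j) with j the centered position index:
  k=0: S(0,+0) = 21.4600
  k=1: S(1,-1) = 18.8953; S(1,+0) = 21.4600; S(1,+1) = 24.3729
  k=2: S(2,-2) = 16.6371; S(2,-1) = 18.8953; S(2,+0) = 21.4600; S(2,+1) = 24.3729; S(2,+2) = 27.6811
Terminal payoffs V(N, j) = max(S_T - K, 0):
  V(2,-2) = 0.000000; V(2,-1) = 0.000000; V(2,+0) = 0.000000; V(2,+1) = 0.000000; V(2,+2) = 3.241081
Backward induction: V(k, j) = exp(-r*dt) * [p_u * V(k+1, j+1) + p_m * V(k+1, j) + p_d * V(k+1, j-1)]
  V(1,-1) = exp(-r*dt) * [p_u*0.000000 + p_m*0.000000 + p_d*0.000000] = 0.000000
  V(1,+0) = exp(-r*dt) * [p_u*0.000000 + p_m*0.000000 + p_d*0.000000] = 0.000000
  V(1,+1) = exp(-r*dt) * [p_u*3.241081 + p_m*0.000000 + p_d*0.000000] = 0.628322
  V(0,+0) = exp(-r*dt) * [p_u*0.628322 + p_m*0.000000 + p_d*0.000000] = 0.121808

Answer: Price = V(0,0) = 0.1218


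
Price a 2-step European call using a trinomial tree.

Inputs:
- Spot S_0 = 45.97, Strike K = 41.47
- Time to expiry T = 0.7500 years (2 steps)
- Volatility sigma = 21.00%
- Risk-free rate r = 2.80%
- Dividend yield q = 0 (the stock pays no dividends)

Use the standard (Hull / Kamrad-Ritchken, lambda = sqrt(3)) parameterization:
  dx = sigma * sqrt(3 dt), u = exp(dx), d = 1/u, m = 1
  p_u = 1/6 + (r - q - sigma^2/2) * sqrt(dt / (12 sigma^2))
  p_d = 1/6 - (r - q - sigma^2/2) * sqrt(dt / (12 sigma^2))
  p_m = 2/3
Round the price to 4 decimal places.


dt = T/N = 0.375000; dx = sigma*sqrt(3*dt) = 0.222739
u = exp(dx) = 1.249494; d = 1/u = 0.800324
p_u = 0.171675, p_m = 0.666667, p_d = 0.161658
Discount per step: exp(-r*dt) = 0.989555
Stock lattice S(k, j) with j the centered position index:
  k=0: S(0,+0) = 45.9700
  k=1: S(1,-1) = 36.7909; S(1,+0) = 45.9700; S(1,+1) = 57.4392
  k=2: S(2,-2) = 29.4446; S(2,-1) = 36.7909; S(2,+0) = 45.9700; S(2,+1) = 57.4392; S(2,+2) = 71.7700
Terminal payoffs V(N, j) = max(S_T - K, 0):
  V(2,-2) = 0.000000; V(2,-1) = 0.000000; V(2,+0) = 4.500000; V(2,+1) = 15.969237; V(2,+2) = 30.299980
Backward induction: V(k, j) = exp(-r*dt) * [p_u * V(k+1, j+1) + p_m * V(k+1, j) + p_d * V(k+1, j-1)]
  V(1,-1) = exp(-r*dt) * [p_u*4.500000 + p_m*0.000000 + p_d*0.000000] = 0.764470
  V(1,+0) = exp(-r*dt) * [p_u*15.969237 + p_m*4.500000 + p_d*0.000000] = 5.681554
  V(1,+1) = exp(-r*dt) * [p_u*30.299980 + p_m*15.969237 + p_d*4.500000] = 16.402248
  V(0,+0) = exp(-r*dt) * [p_u*16.402248 + p_m*5.681554 + p_d*0.764470] = 6.656881

Answer: Price = V(0,0) = 6.6569


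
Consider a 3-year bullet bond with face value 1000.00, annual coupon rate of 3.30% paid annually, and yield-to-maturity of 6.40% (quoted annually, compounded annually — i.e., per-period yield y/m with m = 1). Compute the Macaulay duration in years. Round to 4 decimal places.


Answer: Macaulay duration = 2.9006 years

Derivation:
Coupon per period c = face * coupon_rate / m = 33.000000
Periods per year m = 1; per-period yield y/m = 0.064000
Number of cashflows N = 3
Cashflows (t years, CF_t, discount factor 1/(1+y/m)^(m*t), PV):
  t = 1.0000: CF_t = 33.000000, DF = 0.939850, PV = 31.015038
  t = 2.0000: CF_t = 33.000000, DF = 0.883317, PV = 29.149471
  t = 3.0000: CF_t = 1033.000000, DF = 0.830185, PV = 857.581567
Price P = sum_t PV_t = 917.746076
Macaulay numerator sum_t t * PV_t:
  t * PV_t at t = 1.0000: 31.015038
  t * PV_t at t = 2.0000: 58.298943
  t * PV_t at t = 3.0000: 2572.744701
Macaulay duration D = (sum_t t * PV_t) / P = 2662.058681 / 917.746076 = 2.900648


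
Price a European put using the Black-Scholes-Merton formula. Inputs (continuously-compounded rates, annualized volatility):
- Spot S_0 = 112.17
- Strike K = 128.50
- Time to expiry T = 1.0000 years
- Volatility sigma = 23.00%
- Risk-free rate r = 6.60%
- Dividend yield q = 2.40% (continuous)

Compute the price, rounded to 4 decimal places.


Answer: Price = 16.7716

Derivation:
d1 = (ln(S/K) + (r - q + 0.5*sigma^2) * T) / (sigma * sqrt(T)) = -0.29331881
d2 = d1 - sigma * sqrt(T) = -0.52331881
exp(-rT) = 0.93613086; exp(-qT) = 0.97628571
P = K * exp(-rT) * N(-d2) - S_0 * exp(-qT) * N(-d1)
N(-d1) = 0.61536076; N(-d2) = 0.69962379
P = 128.5000 * 0.93613086 * 0.69962379 - 112.1700 * 0.97628571 * 0.61536076 = 16.7716


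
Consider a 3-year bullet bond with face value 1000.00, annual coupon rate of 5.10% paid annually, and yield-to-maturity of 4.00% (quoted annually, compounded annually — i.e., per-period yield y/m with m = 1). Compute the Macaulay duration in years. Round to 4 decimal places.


Answer: Macaulay duration = 2.8591 years

Derivation:
Coupon per period c = face * coupon_rate / m = 51.000000
Periods per year m = 1; per-period yield y/m = 0.040000
Number of cashflows N = 3
Cashflows (t years, CF_t, discount factor 1/(1+y/m)^(m*t), PV):
  t = 1.0000: CF_t = 51.000000, DF = 0.961538, PV = 49.038462
  t = 2.0000: CF_t = 51.000000, DF = 0.924556, PV = 47.152367
  t = 3.0000: CF_t = 1051.000000, DF = 0.888996, PV = 934.335173
Price P = sum_t PV_t = 1030.526001
Macaulay numerator sum_t t * PV_t:
  t * PV_t at t = 1.0000: 49.038462
  t * PV_t at t = 2.0000: 94.304734
  t * PV_t at t = 3.0000: 2803.005519
Macaulay duration D = (sum_t t * PV_t) / P = 2946.348714 / 1030.526001 = 2.859073


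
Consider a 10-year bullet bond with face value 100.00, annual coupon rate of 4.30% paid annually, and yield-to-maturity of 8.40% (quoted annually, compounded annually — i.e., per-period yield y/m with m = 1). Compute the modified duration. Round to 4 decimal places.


Coupon per period c = face * coupon_rate / m = 4.300000
Periods per year m = 1; per-period yield y/m = 0.084000
Number of cashflows N = 10
Cashflows (t years, CF_t, discount factor 1/(1+y/m)^(m*t), PV):
  t = 1.0000: CF_t = 4.300000, DF = 0.922509, PV = 3.966790
  t = 2.0000: CF_t = 4.300000, DF = 0.851023, PV = 3.659400
  t = 3.0000: CF_t = 4.300000, DF = 0.785077, PV = 3.375830
  t = 4.0000: CF_t = 4.300000, DF = 0.724241, PV = 3.114235
  t = 5.0000: CF_t = 4.300000, DF = 0.668119, PV = 2.872910
  t = 6.0000: CF_t = 4.300000, DF = 0.616346, PV = 2.650286
  t = 7.0000: CF_t = 4.300000, DF = 0.568585, PV = 2.444913
  t = 8.0000: CF_t = 4.300000, DF = 0.524524, PV = 2.255455
  t = 9.0000: CF_t = 4.300000, DF = 0.483879, PV = 2.080678
  t = 10.0000: CF_t = 104.300000, DF = 0.446383, PV = 46.557697
Price P = sum_t PV_t = 72.978194
First compute Macaulay numerator sum_t t * PV_t:
  t * PV_t at t = 1.0000: 3.966790
  t * PV_t at t = 2.0000: 7.318800
  t * PV_t at t = 3.0000: 10.127491
  t * PV_t at t = 4.0000: 12.456938
  t * PV_t at t = 5.0000: 14.364551
  t * PV_t at t = 6.0000: 15.901717
  t * PV_t at t = 7.0000: 17.114394
  t * PV_t at t = 8.0000: 18.043641
  t * PV_t at t = 9.0000: 18.726104
  t * PV_t at t = 10.0000: 465.576967
Macaulay duration D = 583.597392 / 72.978194 = 7.996874
Modified duration = D / (1 + y/m) = 7.996874 / (1 + 0.084000) = 7.377190

Answer: Modified duration = 7.3772


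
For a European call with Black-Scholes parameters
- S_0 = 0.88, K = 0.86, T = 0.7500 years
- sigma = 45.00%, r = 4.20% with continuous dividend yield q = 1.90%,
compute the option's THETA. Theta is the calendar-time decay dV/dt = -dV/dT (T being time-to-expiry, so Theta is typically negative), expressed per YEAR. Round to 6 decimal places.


d1 = 0.2981103678; d2 = -0.0916010639
phi(d1) = 0.3816034003; exp(-qT) = 0.9858510507; exp(-rT) = 0.9689909565
Theta = -S*exp(-qT)*phi(d1)*sigma/(2*sqrt(T)) - r*K*exp(-rT)*N(d2) + q*S*exp(-qT)*N(d1)
N(d1) = 0.6171905356; N(d2) = 0.4635075031; sqrt(T) = 0.8660254038
Term 1 = -0.8800 * 0.9858510507 * 0.3816034003 * 0.4500 / (2 * 0.8660254038) = -0.0860118122
Term 2 = -0.0420 * 0.8600 * 0.9689909565 * 0.4635075031 = -0.0162227410
Term 3 = 0.0190 * 0.8800 * 0.9858510507 * 0.6171905356 = 0.0101734167
Theta = -0.0860118122 + (-0.0162227410) + (0.0101734167) = -0.092061

Answer: Theta = -0.092061


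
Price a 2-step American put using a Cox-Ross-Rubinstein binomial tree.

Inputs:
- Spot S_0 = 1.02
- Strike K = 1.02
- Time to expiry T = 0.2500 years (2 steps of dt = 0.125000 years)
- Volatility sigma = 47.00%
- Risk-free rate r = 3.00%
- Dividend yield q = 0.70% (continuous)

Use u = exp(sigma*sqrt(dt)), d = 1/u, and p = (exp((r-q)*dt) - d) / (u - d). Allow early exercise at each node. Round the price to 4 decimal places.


Answer: Price = V(0,0) = 0.0829

Derivation:
dt = T/N = 0.125000
u = exp(sigma*sqrt(dt)) = 1.180774; d = 1/u = 0.846902
p = (exp((r-q)*dt) - d) / (u - d) = 0.467176
Discount per step: exp(-r*dt) = 0.996257
Stock lattice S(k, i) with i counting down-moves:
  k=0: S(0,0) = 1.0200
  k=1: S(1,0) = 1.2044; S(1,1) = 0.8638
  k=2: S(2,0) = 1.4221; S(2,1) = 1.0200; S(2,2) = 0.7316
Terminal payoffs V(N, i) = max(K - S_T, 0):
  V(2,0) = 0.000000; V(2,1) = 0.000000; V(2,2) = 0.288412
Backward induction: V(k, i) = exp(-r*dt) * [p * V(k+1, i) + (1-p) * V(k+1, i+1)]; then take max(V_cont, immediate exercise) for American.
  V(1,0) = exp(-r*dt) * [p*0.000000 + (1-p)*0.000000] = 0.000000; exercise = 0.000000; V(1,0) = max -> 0.000000
  V(1,1) = exp(-r*dt) * [p*0.000000 + (1-p)*0.288412] = 0.153097; exercise = 0.156160; V(1,1) = max -> 0.156160
  V(0,0) = exp(-r*dt) * [p*0.000000 + (1-p)*0.156160] = 0.082894; exercise = 0.000000; V(0,0) = max -> 0.082894


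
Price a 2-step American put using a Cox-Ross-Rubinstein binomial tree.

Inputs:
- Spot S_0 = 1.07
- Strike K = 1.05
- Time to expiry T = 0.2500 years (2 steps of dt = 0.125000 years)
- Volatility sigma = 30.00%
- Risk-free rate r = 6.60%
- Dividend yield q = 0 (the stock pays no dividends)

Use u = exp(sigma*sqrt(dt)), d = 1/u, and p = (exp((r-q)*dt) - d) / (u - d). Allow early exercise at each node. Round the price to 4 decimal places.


Answer: Price = V(0,0) = 0.0431

Derivation:
dt = T/N = 0.125000
u = exp(sigma*sqrt(dt)) = 1.111895; d = 1/u = 0.899365
p = (exp((r-q)*dt) - d) / (u - d) = 0.512487
Discount per step: exp(-r*dt) = 0.991784
Stock lattice S(k, i) with i counting down-moves:
  k=0: S(0,0) = 1.0700
  k=1: S(1,0) = 1.1897; S(1,1) = 0.9623
  k=2: S(2,0) = 1.3229; S(2,1) = 1.0700; S(2,2) = 0.8655
Terminal payoffs V(N, i) = max(K - S_T, 0):
  V(2,0) = 0.000000; V(2,1) = 0.000000; V(2,2) = 0.184522
Backward induction: V(k, i) = exp(-r*dt) * [p * V(k+1, i) + (1-p) * V(k+1, i+1)]; then take max(V_cont, immediate exercise) for American.
  V(1,0) = exp(-r*dt) * [p*0.000000 + (1-p)*0.000000] = 0.000000; exercise = 0.000000; V(1,0) = max -> 0.000000
  V(1,1) = exp(-r*dt) * [p*0.000000 + (1-p)*0.184522] = 0.089218; exercise = 0.087679; V(1,1) = max -> 0.089218
  V(0,0) = exp(-r*dt) * [p*0.000000 + (1-p)*0.089218] = 0.043137; exercise = 0.000000; V(0,0) = max -> 0.043137


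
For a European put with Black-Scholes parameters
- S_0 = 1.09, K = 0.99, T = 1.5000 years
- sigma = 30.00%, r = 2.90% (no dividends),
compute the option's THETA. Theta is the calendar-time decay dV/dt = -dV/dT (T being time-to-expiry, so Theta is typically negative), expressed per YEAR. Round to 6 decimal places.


Answer: Theta = -0.033824

Derivation:
d1 = 0.5640032656; d2 = 0.1965798042
phi(d1) = 0.3402793521; exp(-qT) = 1.0000000000; exp(-rT) = 0.9574325541
Theta = -S*exp(-qT)*phi(d1)*sigma/(2*sqrt(T)) + r*K*exp(-rT)*N(-d2) - q*S*exp(-qT)*N(-d1)
N(-d1) = 0.2863759549; N(-d2) = 0.4220781881; sqrt(T) = 1.2247448714
Term 1 = -1.0900 * 1.0000000000 * 0.3402793521 * 0.3000 / (2 * 1.2247448714) = -0.0454263377
Term 2 = 0.0290 * 0.9900 * 0.9574325541 * 0.4220781881 = 0.0116020382
Term 3 = 0 (no dividend yield, q = 0)
Theta = -0.0454263377 + (0.0116020382) + (0.0000000000) = -0.033824


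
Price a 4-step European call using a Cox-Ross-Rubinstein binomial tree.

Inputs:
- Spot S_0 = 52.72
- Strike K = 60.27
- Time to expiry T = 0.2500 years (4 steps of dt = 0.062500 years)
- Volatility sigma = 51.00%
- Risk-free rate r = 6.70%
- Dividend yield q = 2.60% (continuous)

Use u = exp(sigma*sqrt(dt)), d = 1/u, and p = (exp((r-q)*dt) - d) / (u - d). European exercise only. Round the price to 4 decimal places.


Answer: Price = V(0,0) = 3.1579

Derivation:
dt = T/N = 0.062500
u = exp(sigma*sqrt(dt)) = 1.135985; d = 1/u = 0.880293
p = (exp((r-q)*dt) - d) / (u - d) = 0.478203
Discount per step: exp(-r*dt) = 0.995821
Stock lattice S(k, i) with i counting down-moves:
  k=0: S(0,0) = 52.7200
  k=1: S(1,0) = 59.8891; S(1,1) = 46.4091
  k=2: S(2,0) = 68.0331; S(2,1) = 52.7200; S(2,2) = 40.8536
  k=3: S(3,0) = 77.2846; S(3,1) = 59.8891; S(3,2) = 46.4091; S(3,3) = 35.9632
  k=4: S(4,0) = 87.7942; S(4,1) = 68.0331; S(4,2) = 52.7200; S(4,3) = 40.8536; S(4,4) = 31.6581
Terminal payoffs V(N, i) = max(S_T - K, 0):
  V(4,0) = 27.524152; V(4,1) = 7.763137; V(4,2) = 0.000000; V(4,3) = 0.000000; V(4,4) = 0.000000
Backward induction: V(k, i) = exp(-r*dt) * [p * V(k+1, i) + (1-p) * V(k+1, i+1)].
  V(3,0) = exp(-r*dt) * [p*27.524152 + (1-p)*7.763137] = 17.140981
  V(3,1) = exp(-r*dt) * [p*7.763137 + (1-p)*0.000000] = 3.696841
  V(3,2) = exp(-r*dt) * [p*0.000000 + (1-p)*0.000000] = 0.000000
  V(3,3) = exp(-r*dt) * [p*0.000000 + (1-p)*0.000000] = 0.000000
  V(2,0) = exp(-r*dt) * [p*17.140981 + (1-p)*3.696841] = 10.083553
  V(2,1) = exp(-r*dt) * [p*3.696841 + (1-p)*0.000000] = 1.760452
  V(2,2) = exp(-r*dt) * [p*0.000000 + (1-p)*0.000000] = 0.000000
  V(1,0) = exp(-r*dt) * [p*10.083553 + (1-p)*1.760452] = 5.716594
  V(1,1) = exp(-r*dt) * [p*1.760452 + (1-p)*0.000000] = 0.838335
  V(0,0) = exp(-r*dt) * [p*5.716594 + (1-p)*0.838335] = 3.157881


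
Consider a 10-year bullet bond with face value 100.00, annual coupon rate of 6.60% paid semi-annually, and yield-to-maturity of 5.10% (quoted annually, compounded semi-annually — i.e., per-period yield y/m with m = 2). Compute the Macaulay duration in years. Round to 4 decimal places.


Coupon per period c = face * coupon_rate / m = 3.300000
Periods per year m = 2; per-period yield y/m = 0.025500
Number of cashflows N = 20
Cashflows (t years, CF_t, discount factor 1/(1+y/m)^(m*t), PV):
  t = 0.5000: CF_t = 3.300000, DF = 0.975134, PV = 3.217942
  t = 1.0000: CF_t = 3.300000, DF = 0.950886, PV = 3.137925
  t = 1.5000: CF_t = 3.300000, DF = 0.927242, PV = 3.059898
  t = 2.0000: CF_t = 3.300000, DF = 0.904185, PV = 2.983811
  t = 2.5000: CF_t = 3.300000, DF = 0.881702, PV = 2.909616
  t = 3.0000: CF_t = 3.300000, DF = 0.859777, PV = 2.837265
  t = 3.5000: CF_t = 3.300000, DF = 0.838398, PV = 2.766714
  t = 4.0000: CF_t = 3.300000, DF = 0.817551, PV = 2.697917
  t = 4.5000: CF_t = 3.300000, DF = 0.797222, PV = 2.630831
  t = 5.0000: CF_t = 3.300000, DF = 0.777398, PV = 2.565413
  t = 5.5000: CF_t = 3.300000, DF = 0.758067, PV = 2.501622
  t = 6.0000: CF_t = 3.300000, DF = 0.739217, PV = 2.439417
  t = 6.5000: CF_t = 3.300000, DF = 0.720836, PV = 2.378758
  t = 7.0000: CF_t = 3.300000, DF = 0.702912, PV = 2.319608
  t = 7.5000: CF_t = 3.300000, DF = 0.685433, PV = 2.261929
  t = 8.0000: CF_t = 3.300000, DF = 0.668389, PV = 2.205684
  t = 8.5000: CF_t = 3.300000, DF = 0.651769, PV = 2.150838
  t = 9.0000: CF_t = 3.300000, DF = 0.635562, PV = 2.097355
  t = 9.5000: CF_t = 3.300000, DF = 0.619758, PV = 2.045202
  t = 10.0000: CF_t = 103.300000, DF = 0.604347, PV = 62.429093
Price P = sum_t PV_t = 111.636839
Macaulay numerator sum_t t * PV_t:
  t * PV_t at t = 0.5000: 1.608971
  t * PV_t at t = 1.0000: 3.137925
  t * PV_t at t = 1.5000: 4.589847
  t * PV_t at t = 2.0000: 5.967622
  t * PV_t at t = 2.5000: 7.274039
  t * PV_t at t = 3.0000: 8.511796
  t * PV_t at t = 3.5000: 9.683499
  t * PV_t at t = 4.0000: 10.791669
  t * PV_t at t = 4.5000: 11.838740
  t * PV_t at t = 5.0000: 12.827065
  t * PV_t at t = 5.5000: 13.758919
  t * PV_t at t = 6.0000: 14.636499
  t * PV_t at t = 6.5000: 15.461928
  t * PV_t at t = 7.0000: 16.237257
  t * PV_t at t = 7.5000: 16.964468
  t * PV_t at t = 8.0000: 17.645472
  t * PV_t at t = 8.5000: 18.282120
  t * PV_t at t = 9.0000: 18.876196
  t * PV_t at t = 9.5000: 19.429424
  t * PV_t at t = 10.0000: 624.290933
Macaulay duration D = (sum_t t * PV_t) / P = 851.814391 / 111.636839 = 7.630227

Answer: Macaulay duration = 7.6302 years


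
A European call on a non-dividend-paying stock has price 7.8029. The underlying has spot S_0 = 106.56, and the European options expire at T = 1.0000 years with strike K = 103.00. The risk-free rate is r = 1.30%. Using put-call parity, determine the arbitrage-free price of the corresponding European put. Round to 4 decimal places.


Put-call parity: C - P = S_0 * exp(-qT) - K * exp(-rT).
S_0 * exp(-qT) = 106.5600 * 1.00000000 = 106.56000000
K * exp(-rT) = 103.0000 * 0.98708414 = 101.66966591
P = C - S*exp(-qT) + K*exp(-rT)
P = 7.8029 - 106.56000000 + 101.66966591 = 2.9126

Answer: Put price = 2.9126


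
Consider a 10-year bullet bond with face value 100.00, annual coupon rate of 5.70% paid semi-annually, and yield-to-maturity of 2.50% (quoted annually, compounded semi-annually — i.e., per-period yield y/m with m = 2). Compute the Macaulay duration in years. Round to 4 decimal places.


Answer: Macaulay duration = 8.0602 years

Derivation:
Coupon per period c = face * coupon_rate / m = 2.850000
Periods per year m = 2; per-period yield y/m = 0.012500
Number of cashflows N = 20
Cashflows (t years, CF_t, discount factor 1/(1+y/m)^(m*t), PV):
  t = 0.5000: CF_t = 2.850000, DF = 0.987654, PV = 2.814815
  t = 1.0000: CF_t = 2.850000, DF = 0.975461, PV = 2.780064
  t = 1.5000: CF_t = 2.850000, DF = 0.963418, PV = 2.745742
  t = 2.0000: CF_t = 2.850000, DF = 0.951524, PV = 2.711844
  t = 2.5000: CF_t = 2.850000, DF = 0.939777, PV = 2.678365
  t = 3.0000: CF_t = 2.850000, DF = 0.928175, PV = 2.645298
  t = 3.5000: CF_t = 2.850000, DF = 0.916716, PV = 2.612640
  t = 4.0000: CF_t = 2.850000, DF = 0.905398, PV = 2.580386
  t = 4.5000: CF_t = 2.850000, DF = 0.894221, PV = 2.548529
  t = 5.0000: CF_t = 2.850000, DF = 0.883181, PV = 2.517066
  t = 5.5000: CF_t = 2.850000, DF = 0.872277, PV = 2.485991
  t = 6.0000: CF_t = 2.850000, DF = 0.861509, PV = 2.455300
  t = 6.5000: CF_t = 2.850000, DF = 0.850873, PV = 2.424987
  t = 7.0000: CF_t = 2.850000, DF = 0.840368, PV = 2.395049
  t = 7.5000: CF_t = 2.850000, DF = 0.829993, PV = 2.365481
  t = 8.0000: CF_t = 2.850000, DF = 0.819746, PV = 2.336277
  t = 8.5000: CF_t = 2.850000, DF = 0.809626, PV = 2.307434
  t = 9.0000: CF_t = 2.850000, DF = 0.799631, PV = 2.278947
  t = 9.5000: CF_t = 2.850000, DF = 0.789759, PV = 2.250812
  t = 10.0000: CF_t = 102.850000, DF = 0.780009, PV = 80.223879
Price P = sum_t PV_t = 128.158906
Macaulay numerator sum_t t * PV_t:
  t * PV_t at t = 0.5000: 1.407407
  t * PV_t at t = 1.0000: 2.780064
  t * PV_t at t = 1.5000: 4.118613
  t * PV_t at t = 2.0000: 5.423688
  t * PV_t at t = 2.5000: 6.695912
  t * PV_t at t = 3.0000: 7.935895
  t * PV_t at t = 3.5000: 9.144241
  t * PV_t at t = 4.0000: 10.321542
  t * PV_t at t = 4.5000: 11.468380
  t * PV_t at t = 5.0000: 12.585328
  t * PV_t at t = 5.5000: 13.672949
  t * PV_t at t = 6.0000: 14.731797
  t * PV_t at t = 6.5000: 15.762417
  t * PV_t at t = 7.0000: 16.765343
  t * PV_t at t = 7.5000: 17.741104
  t * PV_t at t = 8.0000: 18.690217
  t * PV_t at t = 8.5000: 19.613190
  t * PV_t at t = 9.0000: 20.510526
  t * PV_t at t = 9.5000: 21.382716
  t * PV_t at t = 10.0000: 802.238792
Macaulay duration D = (sum_t t * PV_t) / P = 1032.990123 / 128.158906 = 8.060229


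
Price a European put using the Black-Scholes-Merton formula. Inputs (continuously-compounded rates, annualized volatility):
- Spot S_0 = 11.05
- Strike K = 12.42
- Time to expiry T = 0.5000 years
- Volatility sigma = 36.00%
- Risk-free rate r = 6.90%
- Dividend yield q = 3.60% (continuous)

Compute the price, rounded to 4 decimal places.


Answer: Price = 1.8184

Derivation:
d1 = (ln(S/K) + (r - q + 0.5*sigma^2) * T) / (sigma * sqrt(T)) = -0.26704142
d2 = d1 - sigma * sqrt(T) = -0.52159986
exp(-rT) = 0.96608834; exp(-qT) = 0.98216103
P = K * exp(-rT) * N(-d2) - S_0 * exp(-qT) * N(-d1)
N(-d1) = 0.60528137; N(-d2) = 0.69902552
P = 12.4200 * 0.96608834 * 0.69902552 - 11.0500 * 0.98216103 * 0.60528137 = 1.8184


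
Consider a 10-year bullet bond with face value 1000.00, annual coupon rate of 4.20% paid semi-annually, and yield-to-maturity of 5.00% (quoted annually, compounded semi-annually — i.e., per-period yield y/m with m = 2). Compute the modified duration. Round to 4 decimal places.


Coupon per period c = face * coupon_rate / m = 21.000000
Periods per year m = 2; per-period yield y/m = 0.025000
Number of cashflows N = 20
Cashflows (t years, CF_t, discount factor 1/(1+y/m)^(m*t), PV):
  t = 0.5000: CF_t = 21.000000, DF = 0.975610, PV = 20.487805
  t = 1.0000: CF_t = 21.000000, DF = 0.951814, PV = 19.988102
  t = 1.5000: CF_t = 21.000000, DF = 0.928599, PV = 19.500588
  t = 2.0000: CF_t = 21.000000, DF = 0.905951, PV = 19.024964
  t = 2.5000: CF_t = 21.000000, DF = 0.883854, PV = 18.560940
  t = 3.0000: CF_t = 21.000000, DF = 0.862297, PV = 18.108234
  t = 3.5000: CF_t = 21.000000, DF = 0.841265, PV = 17.666570
  t = 4.0000: CF_t = 21.000000, DF = 0.820747, PV = 17.235678
  t = 4.5000: CF_t = 21.000000, DF = 0.800728, PV = 16.815296
  t = 5.0000: CF_t = 21.000000, DF = 0.781198, PV = 16.405166
  t = 5.5000: CF_t = 21.000000, DF = 0.762145, PV = 16.005040
  t = 6.0000: CF_t = 21.000000, DF = 0.743556, PV = 15.614674
  t = 6.5000: CF_t = 21.000000, DF = 0.725420, PV = 15.233828
  t = 7.0000: CF_t = 21.000000, DF = 0.707727, PV = 14.862271
  t = 7.5000: CF_t = 21.000000, DF = 0.690466, PV = 14.499777
  t = 8.0000: CF_t = 21.000000, DF = 0.673625, PV = 14.146124
  t = 8.5000: CF_t = 21.000000, DF = 0.657195, PV = 13.801096
  t = 9.0000: CF_t = 21.000000, DF = 0.641166, PV = 13.464484
  t = 9.5000: CF_t = 21.000000, DF = 0.625528, PV = 13.136082
  t = 10.0000: CF_t = 1021.000000, DF = 0.610271, PV = 623.086633
Price P = sum_t PV_t = 937.643351
First compute Macaulay numerator sum_t t * PV_t:
  t * PV_t at t = 0.5000: 10.243902
  t * PV_t at t = 1.0000: 19.988102
  t * PV_t at t = 1.5000: 29.250881
  t * PV_t at t = 2.0000: 38.049927
  t * PV_t at t = 2.5000: 46.402350
  t * PV_t at t = 3.0000: 54.324703
  t * PV_t at t = 3.5000: 61.832995
  t * PV_t at t = 4.0000: 68.942712
  t * PV_t at t = 4.5000: 75.668830
  t * PV_t at t = 5.0000: 82.025832
  t * PV_t at t = 5.5000: 88.027722
  t * PV_t at t = 6.0000: 93.688042
  t * PV_t at t = 6.5000: 99.019881
  t * PV_t at t = 7.0000: 104.035898
  t * PV_t at t = 7.5000: 108.748325
  t * PV_t at t = 8.0000: 113.168989
  t * PV_t at t = 8.5000: 117.309318
  t * PV_t at t = 9.0000: 121.180357
  t * PV_t at t = 9.5000: 124.792779
  t * PV_t at t = 10.0000: 6230.866327
Macaulay duration D = 7687.567873 / 937.643351 = 8.198819
Modified duration = D / (1 + y/m) = 8.198819 / (1 + 0.025000) = 7.998848

Answer: Modified duration = 7.9988


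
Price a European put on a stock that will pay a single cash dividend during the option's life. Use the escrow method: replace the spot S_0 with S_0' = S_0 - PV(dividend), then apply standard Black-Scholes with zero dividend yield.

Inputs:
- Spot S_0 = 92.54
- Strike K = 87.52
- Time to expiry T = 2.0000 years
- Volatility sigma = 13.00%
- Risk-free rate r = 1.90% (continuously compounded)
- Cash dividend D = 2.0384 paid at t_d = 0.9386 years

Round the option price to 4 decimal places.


PV(D) = D * exp(-r * t_d) = 2.0384 * 0.98232467 = 2.00237062
S_0' = S_0 - PV(D) = 92.5400 - 2.00237062 = 90.53762938
d1 = (ln(S_0'/K) + (r + sigma^2/2)*T) / (sigma*sqrt(T)) = 0.48299864
d2 = d1 - sigma*sqrt(T) = 0.29915088
exp(-rT) = 0.96271294
N(-d1) = 0.31454835; N(-d2) = 0.38241246
P = K * exp(-rT) * N(-d2) - S_0' * N(-d1) = 87.5200 * 0.96271294 * 0.38241246 - 90.53762938 * 0.31454835 = 3.7423

Answer: Price = 3.7423


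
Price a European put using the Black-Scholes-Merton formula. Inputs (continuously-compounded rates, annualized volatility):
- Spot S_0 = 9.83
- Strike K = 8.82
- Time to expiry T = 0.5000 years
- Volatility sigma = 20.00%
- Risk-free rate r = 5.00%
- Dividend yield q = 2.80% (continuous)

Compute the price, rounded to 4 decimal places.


Answer: Price = 0.1432

Derivation:
d1 = (ln(S/K) + (r - q + 0.5*sigma^2) * T) / (sigma * sqrt(T)) = 0.91511684
d2 = d1 - sigma * sqrt(T) = 0.77369548
exp(-rT) = 0.97530991; exp(-qT) = 0.98609754
P = K * exp(-rT) * N(-d2) - S_0 * exp(-qT) * N(-d1)
N(-d1) = 0.18006515; N(-d2) = 0.21955545
P = 8.8200 * 0.97530991 * 0.21955545 - 9.8300 * 0.98609754 * 0.18006515 = 0.1432


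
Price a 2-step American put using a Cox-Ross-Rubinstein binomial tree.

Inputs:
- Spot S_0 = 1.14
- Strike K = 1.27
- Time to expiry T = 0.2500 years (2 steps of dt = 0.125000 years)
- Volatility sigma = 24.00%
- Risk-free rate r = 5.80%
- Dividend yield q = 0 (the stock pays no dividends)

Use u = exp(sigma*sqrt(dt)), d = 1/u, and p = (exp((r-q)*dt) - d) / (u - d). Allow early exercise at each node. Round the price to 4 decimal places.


Answer: Price = V(0,0) = 0.1378

Derivation:
dt = T/N = 0.125000
u = exp(sigma*sqrt(dt)) = 1.088557; d = 1/u = 0.918647
p = (exp((r-q)*dt) - d) / (u - d) = 0.521624
Discount per step: exp(-r*dt) = 0.992776
Stock lattice S(k, i) with i counting down-moves:
  k=0: S(0,0) = 1.1400
  k=1: S(1,0) = 1.2410; S(1,1) = 1.0473
  k=2: S(2,0) = 1.3508; S(2,1) = 1.1400; S(2,2) = 0.9621
Terminal payoffs V(N, i) = max(K - S_T, 0):
  V(2,0) = 0.000000; V(2,1) = 0.130000; V(2,2) = 0.307939
Backward induction: V(k, i) = exp(-r*dt) * [p * V(k+1, i) + (1-p) * V(k+1, i+1)]; then take max(V_cont, immediate exercise) for American.
  V(1,0) = exp(-r*dt) * [p*0.000000 + (1-p)*0.130000] = 0.061740; exercise = 0.029045; V(1,0) = max -> 0.061740
  V(1,1) = exp(-r*dt) * [p*0.130000 + (1-p)*0.307939] = 0.213568; exercise = 0.222742; V(1,1) = max -> 0.222742
  V(0,0) = exp(-r*dt) * [p*0.061740 + (1-p)*0.222742] = 0.137757; exercise = 0.130000; V(0,0) = max -> 0.137757


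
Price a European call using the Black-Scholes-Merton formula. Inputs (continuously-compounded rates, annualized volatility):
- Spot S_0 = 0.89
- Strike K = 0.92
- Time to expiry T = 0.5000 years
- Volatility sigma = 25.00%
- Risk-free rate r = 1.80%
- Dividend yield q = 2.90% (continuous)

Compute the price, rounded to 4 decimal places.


d1 = (ln(S/K) + (r - q + 0.5*sigma^2) * T) / (sigma * sqrt(T)) = -0.13026156
d2 = d1 - sigma * sqrt(T) = -0.30703825
exp(-rT) = 0.99104038; exp(-qT) = 0.98560462
C = S_0 * exp(-qT) * N(d1) - K * exp(-rT) * N(d2)
N(d1) = 0.44817975; N(d2) = 0.37940713
C = 0.8900 * 0.98560462 * 0.44817975 - 0.9200 * 0.99104038 * 0.37940713 = 0.0472

Answer: Price = 0.0472


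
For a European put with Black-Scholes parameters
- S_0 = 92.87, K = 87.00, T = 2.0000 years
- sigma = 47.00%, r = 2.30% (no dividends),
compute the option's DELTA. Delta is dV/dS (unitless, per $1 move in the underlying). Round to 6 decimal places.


d1 = 0.4997778782; d2 = -0.1649024962
phi(d1) = 0.3521044209; exp(-qT) = 1.0000000000; exp(-rT) = 0.9550419622
N(-d1) = 0.3086157445
Delta = -exp(-qT) * N(-d1) = -1.0000000000 * 0.3086157445 = -0.308616

Answer: Delta = -0.308616


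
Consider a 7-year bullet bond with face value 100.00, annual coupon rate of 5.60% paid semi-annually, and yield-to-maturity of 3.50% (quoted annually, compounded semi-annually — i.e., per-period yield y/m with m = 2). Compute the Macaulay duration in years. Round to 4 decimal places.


Coupon per period c = face * coupon_rate / m = 2.800000
Periods per year m = 2; per-period yield y/m = 0.017500
Number of cashflows N = 14
Cashflows (t years, CF_t, discount factor 1/(1+y/m)^(m*t), PV):
  t = 0.5000: CF_t = 2.800000, DF = 0.982801, PV = 2.751843
  t = 1.0000: CF_t = 2.800000, DF = 0.965898, PV = 2.704514
  t = 1.5000: CF_t = 2.800000, DF = 0.949285, PV = 2.657999
  t = 2.0000: CF_t = 2.800000, DF = 0.932959, PV = 2.612284
  t = 2.5000: CF_t = 2.800000, DF = 0.916913, PV = 2.567355
  t = 3.0000: CF_t = 2.800000, DF = 0.901143, PV = 2.523199
  t = 3.5000: CF_t = 2.800000, DF = 0.885644, PV = 2.479803
  t = 4.0000: CF_t = 2.800000, DF = 0.870412, PV = 2.437152
  t = 4.5000: CF_t = 2.800000, DF = 0.855441, PV = 2.395236
  t = 5.0000: CF_t = 2.800000, DF = 0.840729, PV = 2.354040
  t = 5.5000: CF_t = 2.800000, DF = 0.826269, PV = 2.313553
  t = 6.0000: CF_t = 2.800000, DF = 0.812058, PV = 2.273762
  t = 6.5000: CF_t = 2.800000, DF = 0.798091, PV = 2.234656
  t = 7.0000: CF_t = 102.800000, DF = 0.784365, PV = 80.632711
Price P = sum_t PV_t = 112.938106
Macaulay numerator sum_t t * PV_t:
  t * PV_t at t = 0.5000: 1.375921
  t * PV_t at t = 1.0000: 2.704514
  t * PV_t at t = 1.5000: 3.986998
  t * PV_t at t = 2.0000: 5.224568
  t * PV_t at t = 2.5000: 6.418388
  t * PV_t at t = 3.0000: 7.569597
  t * PV_t at t = 3.5000: 8.679309
  t * PV_t at t = 4.0000: 9.748610
  t * PV_t at t = 4.5000: 10.778561
  t * PV_t at t = 5.0000: 11.770200
  t * PV_t at t = 5.5000: 12.724541
  t * PV_t at t = 6.0000: 13.642572
  t * PV_t at t = 6.5000: 14.525261
  t * PV_t at t = 7.0000: 564.428980
Macaulay duration D = (sum_t t * PV_t) / P = 673.578021 / 112.938106 = 5.964134

Answer: Macaulay duration = 5.9641 years


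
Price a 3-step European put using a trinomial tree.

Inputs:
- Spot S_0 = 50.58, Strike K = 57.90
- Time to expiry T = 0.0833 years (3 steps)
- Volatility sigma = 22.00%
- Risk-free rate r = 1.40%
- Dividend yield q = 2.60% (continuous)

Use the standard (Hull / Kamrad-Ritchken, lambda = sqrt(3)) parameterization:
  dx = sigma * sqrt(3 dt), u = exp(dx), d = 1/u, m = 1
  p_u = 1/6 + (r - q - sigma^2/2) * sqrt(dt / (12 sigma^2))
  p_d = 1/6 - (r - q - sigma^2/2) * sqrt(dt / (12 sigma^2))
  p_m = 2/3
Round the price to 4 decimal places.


Answer: Price = V(0,0) = 7.3752

Derivation:
dt = T/N = 0.027767; dx = sigma*sqrt(3*dt) = 0.063496
u = exp(dx) = 1.065555; d = 1/u = 0.938478
p_u = 0.158752, p_m = 0.666667, p_d = 0.174582
Discount per step: exp(-r*dt) = 0.999611
Stock lattice S(k, j) with j the centered position index:
  k=0: S(0,+0) = 50.5800
  k=1: S(1,-1) = 47.4682; S(1,+0) = 50.5800; S(1,+1) = 53.8958
  k=2: S(2,-2) = 44.5479; S(2,-1) = 47.4682; S(2,+0) = 50.5800; S(2,+1) = 53.8958; S(2,+2) = 57.4289
  k=3: S(3,-3) = 41.8072; S(3,-2) = 44.5479; S(3,-1) = 47.4682; S(3,+0) = 50.5800; S(3,+1) = 53.8958; S(3,+2) = 57.4289; S(3,+3) = 61.1937
Terminal payoffs V(N, j) = max(K - S_T, 0):
  V(3,-3) = 16.092792; V(3,-2) = 13.352119; V(3,-1) = 10.431781; V(3,+0) = 7.320000; V(3,+1) = 4.004226; V(3,+2) = 0.471087; V(3,+3) = 0.000000
Backward induction: V(k, j) = exp(-r*dt) * [p_u * V(k+1, j+1) + p_m * V(k+1, j) + p_d * V(k+1, j-1)]
  V(2,-2) = exp(-r*dt) * [p_u*10.431781 + p_m*13.352119 + p_d*16.092792] = 13.361787
  V(2,-1) = exp(-r*dt) * [p_u*7.320000 + p_m*10.431781 + p_d*13.352119] = 10.443558
  V(2,+0) = exp(-r*dt) * [p_u*4.004226 + p_m*7.320000 + p_d*10.431781] = 7.334024
  V(2,+1) = exp(-r*dt) * [p_u*0.471087 + p_m*4.004226 + p_d*7.320000] = 4.020645
  V(2,+2) = exp(-r*dt) * [p_u*0.000000 + p_m*0.471087 + p_d*4.004226] = 1.012729
  V(1,-1) = exp(-r*dt) * [p_u*7.334024 + p_m*10.443558 + p_d*13.361787] = 10.455319
  V(1,+0) = exp(-r*dt) * [p_u*4.020645 + p_m*7.334024 + p_d*10.443558] = 7.348031
  V(1,+1) = exp(-r*dt) * [p_u*1.012729 + p_m*4.020645 + p_d*7.334024] = 4.119988
  V(0,+0) = exp(-r*dt) * [p_u*4.119988 + p_m*7.348031 + p_d*10.455319] = 7.375183


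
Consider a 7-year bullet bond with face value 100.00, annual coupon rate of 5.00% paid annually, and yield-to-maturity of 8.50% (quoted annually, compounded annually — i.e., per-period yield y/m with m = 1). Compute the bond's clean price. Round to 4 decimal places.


Coupon per period c = face * coupon_rate / m = 5.000000
Periods per year m = 1; per-period yield y/m = 0.085000
Number of cashflows N = 7
Cashflows (t years, CF_t, discount factor 1/(1+y/m)^(m*t), PV):
  t = 1.0000: CF_t = 5.000000, DF = 0.921659, PV = 4.608295
  t = 2.0000: CF_t = 5.000000, DF = 0.849455, PV = 4.247276
  t = 3.0000: CF_t = 5.000000, DF = 0.782908, PV = 3.914540
  t = 4.0000: CF_t = 5.000000, DF = 0.721574, PV = 3.607871
  t = 5.0000: CF_t = 5.000000, DF = 0.665045, PV = 3.325227
  t = 6.0000: CF_t = 5.000000, DF = 0.612945, PV = 3.064725
  t = 7.0000: CF_t = 105.000000, DF = 0.564926, PV = 59.317267
Price P = sum_t PV_t = 82.085203

Answer: Price = 82.0852
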